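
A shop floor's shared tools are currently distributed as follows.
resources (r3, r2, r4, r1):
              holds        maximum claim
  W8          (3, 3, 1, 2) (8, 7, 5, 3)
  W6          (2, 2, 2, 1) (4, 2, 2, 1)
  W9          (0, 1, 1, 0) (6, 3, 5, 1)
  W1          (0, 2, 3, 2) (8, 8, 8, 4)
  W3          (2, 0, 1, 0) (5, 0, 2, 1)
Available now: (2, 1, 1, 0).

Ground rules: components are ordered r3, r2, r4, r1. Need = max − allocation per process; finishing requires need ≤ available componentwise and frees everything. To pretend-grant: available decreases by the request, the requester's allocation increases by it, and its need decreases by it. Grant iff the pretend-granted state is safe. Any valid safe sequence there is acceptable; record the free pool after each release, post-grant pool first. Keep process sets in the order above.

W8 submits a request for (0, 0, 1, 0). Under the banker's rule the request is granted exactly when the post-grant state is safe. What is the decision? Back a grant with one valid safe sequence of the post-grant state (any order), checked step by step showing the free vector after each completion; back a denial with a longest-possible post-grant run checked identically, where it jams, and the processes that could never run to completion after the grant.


DENY. Granting would leave the state unsafe.
Key observation: after W6, W3 the pool peaks at (6, 3, 3, 1), and each blocked process is short somewhere: W8 on r2; W9 on r4; W1 on r3, r2, r4, r1.
Pretend the grant happened; the run W6, W3 goes as far as possible. Verifying each step:
  pool = (2, 1, 0, 0)
  W6: need (2, 0, 0, 0) fits (2, 1, 0, 0); releases (2, 2, 2, 1), pool now (4, 3, 2, 1)
  W3: need (3, 0, 1, 1) fits (4, 3, 2, 1); releases (2, 0, 1, 0), pool now (6, 3, 3, 1)
  blocked: W8 wants (5, 4, 3, 1), pool (6, 3, 3, 1) — not enough r2
  blocked: W9 wants (6, 2, 4, 1), pool (6, 3, 3, 1) — not enough r4
  blocked: W1 wants (8, 6, 5, 2), pool (6, 3, 3, 1) — not enough r3, r2, r4 and r1
Post-grant, the permanently blocked set is W8, W9 and W1.


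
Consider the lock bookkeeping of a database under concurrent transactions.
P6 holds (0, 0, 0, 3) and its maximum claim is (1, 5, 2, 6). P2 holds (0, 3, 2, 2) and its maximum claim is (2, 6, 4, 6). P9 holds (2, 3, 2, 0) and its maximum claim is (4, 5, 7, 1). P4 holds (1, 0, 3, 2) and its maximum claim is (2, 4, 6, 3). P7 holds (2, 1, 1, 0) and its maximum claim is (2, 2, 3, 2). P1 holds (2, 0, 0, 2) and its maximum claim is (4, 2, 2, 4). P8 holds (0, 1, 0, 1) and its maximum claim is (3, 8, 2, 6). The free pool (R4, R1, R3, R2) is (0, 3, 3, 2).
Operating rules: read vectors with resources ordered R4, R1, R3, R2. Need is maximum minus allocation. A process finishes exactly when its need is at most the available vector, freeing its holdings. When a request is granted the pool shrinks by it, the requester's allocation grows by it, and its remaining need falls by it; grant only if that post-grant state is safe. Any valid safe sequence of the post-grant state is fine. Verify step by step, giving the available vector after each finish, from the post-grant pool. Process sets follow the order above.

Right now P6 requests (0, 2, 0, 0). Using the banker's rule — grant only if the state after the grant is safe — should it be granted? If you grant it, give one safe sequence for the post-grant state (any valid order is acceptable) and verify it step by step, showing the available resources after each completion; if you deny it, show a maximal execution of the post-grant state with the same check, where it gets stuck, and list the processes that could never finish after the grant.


DENY — the pretend-granted state is unsafe.
Key observation: after P7, P1 the pool peaks at (4, 2, 4, 4), and each blocked process is short somewhere: P6 on R1; P2 on R1; P9 on R3; P4 on R1; P8 on R1, R2.
After a pretend grant, a maximal execution: P7, P1 — then nothing else fits. Verifying each step:
  pool = (0, 1, 3, 2)
  P7 needs (0, 1, 2, 2) <= (0, 1, 3, 2) -> finishes; pool += (2, 1, 1, 0) = (2, 2, 4, 2)
  P1 needs (2, 2, 2, 2) <= (2, 2, 4, 2) -> finishes; pool += (2, 0, 0, 2) = (4, 2, 4, 4)
  blocked: P6 wants (1, 3, 2, 3), pool (4, 2, 4, 4) — not enough R1
  blocked: P2 wants (2, 3, 2, 4), pool (4, 2, 4, 4) — not enough R1
  blocked: P9 wants (2, 2, 5, 1), pool (4, 2, 4, 4) — not enough R3
  blocked: P4 wants (1, 4, 3, 1), pool (4, 2, 4, 4) — not enough R1
  blocked: P8 wants (3, 7, 2, 5), pool (4, 2, 4, 4) — not enough R1 and R2
Post-grant, the permanently blocked set is P6, P2, P9, P4 and P8.


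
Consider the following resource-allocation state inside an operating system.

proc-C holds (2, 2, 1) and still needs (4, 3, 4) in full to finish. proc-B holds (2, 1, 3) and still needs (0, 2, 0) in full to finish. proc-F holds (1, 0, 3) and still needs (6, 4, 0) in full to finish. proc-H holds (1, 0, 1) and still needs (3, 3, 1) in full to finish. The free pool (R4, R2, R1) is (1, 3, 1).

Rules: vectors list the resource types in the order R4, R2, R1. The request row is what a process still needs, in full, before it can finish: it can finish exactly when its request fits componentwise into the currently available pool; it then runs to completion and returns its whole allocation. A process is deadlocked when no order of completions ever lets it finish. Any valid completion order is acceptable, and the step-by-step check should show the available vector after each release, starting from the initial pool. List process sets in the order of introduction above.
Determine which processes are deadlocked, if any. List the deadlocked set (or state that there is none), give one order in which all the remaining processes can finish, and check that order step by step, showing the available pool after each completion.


Nothing here is deadlocked.
Key observation: starting with proc-B, each completion frees enough for the next — no one is permanently blocked.
A valid finishing order for the others: proc-B, proc-H, proc-C, proc-F. Walking it through:
  pool = (1, 3, 1)
  run proc-B (needs (0, 2, 0), free (1, 3, 1)); after release of (2, 1, 3) the pool is (3, 4, 4)
  run proc-H (needs (3, 3, 1), free (3, 4, 4)); after release of (1, 0, 1) the pool is (4, 4, 5)
  run proc-C (needs (4, 3, 4), free (4, 4, 5)); after release of (2, 2, 1) the pool is (6, 6, 6)
  run proc-F (needs (6, 4, 0), free (6, 6, 6)); after release of (1, 0, 3) the pool is (7, 6, 9)


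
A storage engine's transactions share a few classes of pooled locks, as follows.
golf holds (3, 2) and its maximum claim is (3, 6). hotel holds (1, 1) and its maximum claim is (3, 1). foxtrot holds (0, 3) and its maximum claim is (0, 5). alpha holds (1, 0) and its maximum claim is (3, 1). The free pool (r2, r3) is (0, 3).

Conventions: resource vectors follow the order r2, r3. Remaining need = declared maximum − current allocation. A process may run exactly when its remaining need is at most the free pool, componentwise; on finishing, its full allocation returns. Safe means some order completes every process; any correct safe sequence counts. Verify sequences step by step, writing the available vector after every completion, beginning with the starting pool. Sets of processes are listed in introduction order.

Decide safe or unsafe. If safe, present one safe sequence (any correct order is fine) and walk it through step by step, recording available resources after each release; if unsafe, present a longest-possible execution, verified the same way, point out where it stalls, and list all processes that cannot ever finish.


SAFE — a valid safe sequence is foxtrot, golf, alpha, hotel.
Key observation: nothing binds to the last unit here — the tightest requested-resource margin is 1, first seen at foxtrot ((0, 2) against (0, 3)).
Walking it through:
  pool = (0, 3)
  foxtrot: need (0, 2) fits (0, 3); releases (0, 3), pool now (0, 6)
  golf: need (0, 4) fits (0, 6); releases (3, 2), pool now (3, 8)
  alpha: need (2, 1) fits (3, 8); releases (1, 0), pool now (4, 8)
  hotel: need (2, 0) fits (4, 8); releases (1, 1), pool now (5, 9)


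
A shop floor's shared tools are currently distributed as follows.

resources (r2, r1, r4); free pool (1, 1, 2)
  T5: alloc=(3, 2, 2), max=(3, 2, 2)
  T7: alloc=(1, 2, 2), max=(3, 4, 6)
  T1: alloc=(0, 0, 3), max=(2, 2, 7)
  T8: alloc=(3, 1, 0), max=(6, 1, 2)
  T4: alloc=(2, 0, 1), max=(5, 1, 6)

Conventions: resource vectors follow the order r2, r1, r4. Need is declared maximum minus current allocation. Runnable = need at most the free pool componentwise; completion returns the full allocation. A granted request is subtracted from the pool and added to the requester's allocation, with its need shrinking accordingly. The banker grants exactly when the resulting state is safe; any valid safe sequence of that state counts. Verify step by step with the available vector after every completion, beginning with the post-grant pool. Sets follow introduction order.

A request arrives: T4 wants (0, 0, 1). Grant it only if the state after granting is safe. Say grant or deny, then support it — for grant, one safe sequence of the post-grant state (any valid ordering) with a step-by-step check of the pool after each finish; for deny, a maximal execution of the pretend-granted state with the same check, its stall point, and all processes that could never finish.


DENY. Granting would leave the state unsafe.
Key observation: the pool after T5, T8 is (7, 4, 3); every surviving request exceeds it in r4, so progress ends there.
On the post-grant state, T5, T8 is a maximal run — nothing extends it. Walking it through:
  pool = (1, 1, 1)
  T5 needs (0, 0, 0) <= (1, 1, 1) -> finishes; pool += (3, 2, 2) = (4, 3, 3)
  T8 needs (3, 0, 2) <= (4, 3, 3) -> finishes; pool += (3, 1, 0) = (7, 4, 3)
  T7 cannot run: need (2, 2, 4) vs free (7, 4, 3) (insufficient r4)
  T1 cannot run: need (2, 2, 4) vs free (7, 4, 3) (insufficient r4)
  T4 cannot run: need (3, 1, 4) vs free (7, 4, 3) (insufficient r4)
Post-grant, the permanently blocked set is T7, T1 and T4.


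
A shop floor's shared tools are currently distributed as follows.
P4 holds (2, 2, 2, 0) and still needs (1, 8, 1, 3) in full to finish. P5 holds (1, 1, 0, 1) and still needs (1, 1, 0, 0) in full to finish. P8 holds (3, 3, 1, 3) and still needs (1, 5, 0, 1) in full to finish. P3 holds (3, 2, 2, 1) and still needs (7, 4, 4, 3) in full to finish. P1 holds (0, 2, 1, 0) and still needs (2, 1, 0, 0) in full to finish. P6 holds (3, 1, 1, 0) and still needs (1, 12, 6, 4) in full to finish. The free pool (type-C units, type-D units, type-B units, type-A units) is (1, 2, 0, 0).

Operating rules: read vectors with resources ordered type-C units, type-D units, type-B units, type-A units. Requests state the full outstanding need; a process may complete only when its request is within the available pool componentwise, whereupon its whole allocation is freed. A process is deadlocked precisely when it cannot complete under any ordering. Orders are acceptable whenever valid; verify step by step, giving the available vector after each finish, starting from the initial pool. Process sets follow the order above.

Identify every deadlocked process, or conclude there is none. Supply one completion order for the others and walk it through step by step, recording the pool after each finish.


No process is deadlocked.
Key observation: P5 fits the free pool immediately, and its release cascades until everyone finishes.
One completion order for the rest: P5, P1, P8, P4, P3, P6. Verifying each step:
  pool = (1, 2, 0, 0)
  P5 needs (1, 1, 0, 0) <= (1, 2, 0, 0) -> finishes; pool += (1, 1, 0, 1) = (2, 3, 0, 1)
  P1 needs (2, 1, 0, 0) <= (2, 3, 0, 1) -> finishes; pool += (0, 2, 1, 0) = (2, 5, 1, 1)
  P8 needs (1, 5, 0, 1) <= (2, 5, 1, 1) -> finishes; pool += (3, 3, 1, 3) = (5, 8, 2, 4)
  P4 needs (1, 8, 1, 3) <= (5, 8, 2, 4) -> finishes; pool += (2, 2, 2, 0) = (7, 10, 4, 4)
  P3 needs (7, 4, 4, 3) <= (7, 10, 4, 4) -> finishes; pool += (3, 2, 2, 1) = (10, 12, 6, 5)
  P6 needs (1, 12, 6, 4) <= (10, 12, 6, 5) -> finishes; pool += (3, 1, 1, 0) = (13, 13, 7, 5)


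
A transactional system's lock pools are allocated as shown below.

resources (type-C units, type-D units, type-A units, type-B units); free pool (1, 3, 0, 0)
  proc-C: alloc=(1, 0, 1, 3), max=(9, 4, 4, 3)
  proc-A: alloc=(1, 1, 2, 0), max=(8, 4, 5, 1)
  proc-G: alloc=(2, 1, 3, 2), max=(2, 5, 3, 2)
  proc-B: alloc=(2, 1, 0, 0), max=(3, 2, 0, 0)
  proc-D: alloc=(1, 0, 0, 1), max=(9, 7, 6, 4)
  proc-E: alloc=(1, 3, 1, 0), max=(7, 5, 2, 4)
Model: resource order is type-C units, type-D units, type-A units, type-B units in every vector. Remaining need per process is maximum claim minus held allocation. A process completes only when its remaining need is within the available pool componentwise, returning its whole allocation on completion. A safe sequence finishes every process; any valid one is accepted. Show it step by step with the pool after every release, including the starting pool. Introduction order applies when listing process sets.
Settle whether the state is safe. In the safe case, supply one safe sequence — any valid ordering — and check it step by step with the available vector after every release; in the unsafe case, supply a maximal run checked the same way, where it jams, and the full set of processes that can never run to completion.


UNSAFE.
Key observation: type-C units is the bottleneck — with proc-B, proc-G done the pool holds (5, 5, 3, 2), short of every remaining need.
A maximal execution: proc-B, proc-G — then nothing else fits. Step-by-step check:
  pool = (1, 3, 0, 0)
  run proc-B (needs (1, 1, 0, 0), free (1, 3, 0, 0)); after release of (2, 1, 0, 0) the pool is (3, 4, 0, 0)
  run proc-G (needs (0, 4, 0, 0), free (3, 4, 0, 0)); after release of (2, 1, 3, 2) the pool is (5, 5, 3, 2)
  proc-C still needs (8, 4, 3, 0) but only (5, 5, 3, 2) is free — short on type-C units
  proc-A still needs (7, 3, 3, 1) but only (5, 5, 3, 2) is free — short on type-C units
  proc-D still needs (8, 7, 6, 3) but only (5, 5, 3, 2) is free — short on type-C units, type-D units, type-A units and type-B units
  proc-E still needs (6, 2, 1, 4) but only (5, 5, 3, 2) is free — short on type-C units and type-B units
Permanently blocked: proc-C, proc-A, proc-D and proc-E.


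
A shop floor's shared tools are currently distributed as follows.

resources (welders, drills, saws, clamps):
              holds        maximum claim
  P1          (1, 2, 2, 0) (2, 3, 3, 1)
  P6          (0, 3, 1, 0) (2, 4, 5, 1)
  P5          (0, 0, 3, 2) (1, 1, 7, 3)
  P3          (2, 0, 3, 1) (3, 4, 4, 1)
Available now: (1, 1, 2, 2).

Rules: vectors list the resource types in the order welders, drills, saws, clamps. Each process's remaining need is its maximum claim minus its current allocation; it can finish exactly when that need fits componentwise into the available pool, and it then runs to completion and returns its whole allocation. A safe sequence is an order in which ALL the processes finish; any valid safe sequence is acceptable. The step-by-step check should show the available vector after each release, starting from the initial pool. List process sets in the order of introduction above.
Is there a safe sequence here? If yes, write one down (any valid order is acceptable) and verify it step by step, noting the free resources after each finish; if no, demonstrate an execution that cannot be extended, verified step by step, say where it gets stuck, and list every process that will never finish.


SAFE — a valid safe sequence is P1, P6, P5, P3.
Key observation: P1 is the earliest step where a requested resource binds exactly: need (1, 1, 1, 1), pool (1, 1, 2, 2) at its turn.
Verifying each step:
  pool = (1, 1, 2, 2)
  P1 needs (1, 1, 1, 1) <= (1, 1, 2, 2) -> finishes; pool += (1, 2, 2, 0) = (2, 3, 4, 2)
  P6 needs (2, 1, 4, 1) <= (2, 3, 4, 2) -> finishes; pool += (0, 3, 1, 0) = (2, 6, 5, 2)
  P5 needs (1, 1, 4, 1) <= (2, 6, 5, 2) -> finishes; pool += (0, 0, 3, 2) = (2, 6, 8, 4)
  P3 needs (1, 4, 1, 0) <= (2, 6, 8, 4) -> finishes; pool += (2, 0, 3, 1) = (4, 6, 11, 5)


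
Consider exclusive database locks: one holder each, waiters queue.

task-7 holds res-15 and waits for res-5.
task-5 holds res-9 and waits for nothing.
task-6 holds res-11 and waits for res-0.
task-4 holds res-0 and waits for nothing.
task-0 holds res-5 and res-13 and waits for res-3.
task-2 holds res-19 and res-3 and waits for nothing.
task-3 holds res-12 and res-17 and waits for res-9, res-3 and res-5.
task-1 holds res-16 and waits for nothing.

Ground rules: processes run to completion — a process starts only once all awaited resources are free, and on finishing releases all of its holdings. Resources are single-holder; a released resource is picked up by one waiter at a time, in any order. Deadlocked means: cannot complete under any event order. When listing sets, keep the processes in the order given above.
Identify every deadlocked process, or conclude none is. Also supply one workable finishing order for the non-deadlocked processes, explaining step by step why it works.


No process is deadlocked.
Key observation: although several processes wait, no cycle exists — each chain bottoms out at a free runner.
A valid finishing order for the others: task-2, task-0, task-4, task-7, task-1, task-5, task-6, task-3.
Verifying each step:
  run task-2 (it waits on nothing); releases res-19 and res-3
  run task-0 (all its waits — res-3 — are resolved); releases res-5 and res-13
  run task-4 (it waits on nothing); releases res-0
  run task-7 (all its waits — res-5 — are resolved); releases res-15
  run task-1 (it waits on nothing); releases res-16
  run task-5 (it waits on nothing); releases res-9
  run task-6 (all its waits — res-0 — are resolved); releases res-11
  run task-3 (all its waits — res-9, res-3 and res-5 — are resolved); releases res-12 and res-17


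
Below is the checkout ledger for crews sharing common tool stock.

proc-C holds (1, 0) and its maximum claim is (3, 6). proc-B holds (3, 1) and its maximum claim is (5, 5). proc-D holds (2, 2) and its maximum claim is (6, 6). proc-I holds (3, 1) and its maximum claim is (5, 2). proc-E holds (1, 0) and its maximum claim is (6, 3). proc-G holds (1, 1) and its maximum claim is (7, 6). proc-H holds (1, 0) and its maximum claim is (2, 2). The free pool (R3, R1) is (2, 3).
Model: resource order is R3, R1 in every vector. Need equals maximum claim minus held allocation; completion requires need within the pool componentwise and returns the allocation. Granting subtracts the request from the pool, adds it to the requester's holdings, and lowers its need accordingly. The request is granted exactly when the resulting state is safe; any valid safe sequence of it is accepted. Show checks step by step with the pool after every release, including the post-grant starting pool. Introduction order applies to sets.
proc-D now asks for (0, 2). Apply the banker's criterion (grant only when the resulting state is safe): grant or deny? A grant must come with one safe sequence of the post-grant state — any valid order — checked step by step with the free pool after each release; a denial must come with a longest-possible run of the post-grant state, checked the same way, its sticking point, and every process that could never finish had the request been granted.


GRANT. The post-grant state is safe; one safe sequence: proc-I, proc-D, proc-H, proc-E, proc-G, proc-B, proc-C.
Key observation: after the grant the pool drops to (2, 1), which still lets proc-I finish first and unwind the rest.
Step-by-step check of the post-grant state:
  pool = (2, 1)
  proc-I: need (2, 1) fits (2, 1); releases (3, 1), pool now (5, 2)
  proc-D: need (4, 2) fits (5, 2); releases (2, 4), pool now (7, 6)
  proc-H: need (1, 2) fits (7, 6); releases (1, 0), pool now (8, 6)
  proc-E: need (5, 3) fits (8, 6); releases (1, 0), pool now (9, 6)
  proc-G: need (6, 5) fits (9, 6); releases (1, 1), pool now (10, 7)
  proc-B: need (2, 4) fits (10, 7); releases (3, 1), pool now (13, 8)
  proc-C: need (2, 6) fits (13, 8); releases (1, 0), pool now (14, 8)


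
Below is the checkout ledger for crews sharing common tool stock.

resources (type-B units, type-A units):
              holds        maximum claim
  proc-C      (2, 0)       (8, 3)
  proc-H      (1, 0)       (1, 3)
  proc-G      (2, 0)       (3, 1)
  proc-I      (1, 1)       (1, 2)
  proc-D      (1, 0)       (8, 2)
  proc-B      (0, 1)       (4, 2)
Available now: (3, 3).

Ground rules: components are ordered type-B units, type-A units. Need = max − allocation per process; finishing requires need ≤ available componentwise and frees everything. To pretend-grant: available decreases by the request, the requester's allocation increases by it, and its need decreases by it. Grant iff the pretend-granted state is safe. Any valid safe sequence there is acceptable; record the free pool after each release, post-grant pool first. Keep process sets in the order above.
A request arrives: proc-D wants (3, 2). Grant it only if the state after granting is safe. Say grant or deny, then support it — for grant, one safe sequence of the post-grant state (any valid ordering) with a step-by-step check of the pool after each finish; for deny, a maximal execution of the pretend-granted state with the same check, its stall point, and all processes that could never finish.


DENY: after the grant no complete ordering would exist.
Key observation: after proc-I, proc-G the pool peaks at (3, 2), and each blocked process is short somewhere: proc-C on type-B units, type-A units; proc-H on type-A units; proc-D on type-B units; proc-B on type-B units.
Pretend the grant happened; the run proc-I, proc-G goes as far as possible. Check, step by step:
  pool = (0, 1)
  proc-I needs (0, 1) <= (0, 1) -> finishes; pool += (1, 1) = (1, 2)
  proc-G needs (1, 1) <= (1, 2) -> finishes; pool += (2, 0) = (3, 2)
  proc-C still needs (6, 3) but only (3, 2) is free — short on type-B units and type-A units
  proc-H still needs (0, 3) but only (3, 2) is free — short on type-A units
  proc-D still needs (4, 0) but only (3, 2) is free — short on type-B units
  proc-B still needs (4, 1) but only (3, 2) is free — short on type-B units
Post-grant, the permanently blocked set is proc-C, proc-H, proc-D and proc-B.


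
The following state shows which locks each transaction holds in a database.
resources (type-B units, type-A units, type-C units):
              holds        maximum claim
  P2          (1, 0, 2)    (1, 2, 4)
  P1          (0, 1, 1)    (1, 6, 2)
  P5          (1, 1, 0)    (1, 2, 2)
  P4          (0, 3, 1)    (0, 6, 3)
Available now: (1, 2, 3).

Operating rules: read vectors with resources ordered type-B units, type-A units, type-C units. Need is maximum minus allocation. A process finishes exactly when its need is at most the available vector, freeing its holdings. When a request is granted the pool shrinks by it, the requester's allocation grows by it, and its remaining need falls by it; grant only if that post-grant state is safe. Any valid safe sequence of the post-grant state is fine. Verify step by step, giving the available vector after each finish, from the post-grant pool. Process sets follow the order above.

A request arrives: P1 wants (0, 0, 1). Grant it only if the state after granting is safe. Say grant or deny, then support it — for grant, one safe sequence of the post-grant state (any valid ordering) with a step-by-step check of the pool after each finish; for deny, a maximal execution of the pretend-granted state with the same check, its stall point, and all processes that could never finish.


GRANT: granting preserves safety; a valid post-grant sequence is P5, P4, P1, P2.
Key observation: post-grant, (1, 2, 2) remains, and an order beginning with P5 completes everyone.
Verifying the post-grant state step by step:
  pool = (1, 2, 2)
  P5: need (0, 1, 2) fits (1, 2, 2); releases (1, 1, 0), pool now (2, 3, 2)
  P4: need (0, 3, 2) fits (2, 3, 2); releases (0, 3, 1), pool now (2, 6, 3)
  P1: need (1, 5, 0) fits (2, 6, 3); releases (0, 1, 2), pool now (2, 7, 5)
  P2: need (0, 2, 2) fits (2, 7, 5); releases (1, 0, 2), pool now (3, 7, 7)


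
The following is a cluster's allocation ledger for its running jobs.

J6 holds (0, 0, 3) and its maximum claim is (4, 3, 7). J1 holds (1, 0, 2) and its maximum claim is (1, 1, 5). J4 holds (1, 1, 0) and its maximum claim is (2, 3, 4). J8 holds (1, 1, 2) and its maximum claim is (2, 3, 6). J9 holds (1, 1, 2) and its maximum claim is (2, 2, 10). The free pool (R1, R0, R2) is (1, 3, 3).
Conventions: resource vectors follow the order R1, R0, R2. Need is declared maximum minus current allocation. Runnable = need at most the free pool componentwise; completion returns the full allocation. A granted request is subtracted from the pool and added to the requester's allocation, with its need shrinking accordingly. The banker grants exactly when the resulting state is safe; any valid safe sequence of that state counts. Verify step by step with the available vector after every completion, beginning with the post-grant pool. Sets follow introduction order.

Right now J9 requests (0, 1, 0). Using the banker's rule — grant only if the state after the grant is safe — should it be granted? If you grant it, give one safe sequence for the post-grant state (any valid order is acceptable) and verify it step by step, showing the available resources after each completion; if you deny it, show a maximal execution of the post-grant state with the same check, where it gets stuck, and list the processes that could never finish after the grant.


GRANT. The post-grant state is safe; one safe sequence: J1, J8, J4, J6, J9.
Key observation: even at the reduced pool (1, 2, 3), J1 fits immediately, so safety survives the grant.
Check on the post-grant state, step by step:
  pool = (1, 2, 3)
  J1 needs (0, 1, 3) <= (1, 2, 3) -> finishes; pool += (1, 0, 2) = (2, 2, 5)
  J8 needs (1, 2, 4) <= (2, 2, 5) -> finishes; pool += (1, 1, 2) = (3, 3, 7)
  J4 needs (1, 2, 4) <= (3, 3, 7) -> finishes; pool += (1, 1, 0) = (4, 4, 7)
  J6 needs (4, 3, 4) <= (4, 4, 7) -> finishes; pool += (0, 0, 3) = (4, 4, 10)
  J9 needs (1, 0, 8) <= (4, 4, 10) -> finishes; pool += (1, 2, 2) = (5, 6, 12)


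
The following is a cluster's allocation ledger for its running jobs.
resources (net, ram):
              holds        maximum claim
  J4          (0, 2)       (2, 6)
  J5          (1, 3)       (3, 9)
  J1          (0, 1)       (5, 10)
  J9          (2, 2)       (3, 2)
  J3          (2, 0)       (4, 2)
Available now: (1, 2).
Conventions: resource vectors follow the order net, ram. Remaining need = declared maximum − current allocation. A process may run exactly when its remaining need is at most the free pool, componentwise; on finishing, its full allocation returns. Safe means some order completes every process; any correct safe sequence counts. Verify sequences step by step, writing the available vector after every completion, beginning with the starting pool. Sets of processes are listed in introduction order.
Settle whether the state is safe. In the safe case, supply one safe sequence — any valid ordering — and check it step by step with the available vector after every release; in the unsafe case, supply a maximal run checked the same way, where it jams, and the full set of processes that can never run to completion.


SAFE. One safe sequence: J9, J3, J4, J5, J1.
Key observation: at J9 the run first touches a limit — (1, 0) against (1, 2), exact on a resource it actually requests.
Verifying each step:
  pool = (1, 2)
  J9 needs (1, 0) <= (1, 2) -> finishes; pool += (2, 2) = (3, 4)
  J3 needs (2, 2) <= (3, 4) -> finishes; pool += (2, 0) = (5, 4)
  J4 needs (2, 4) <= (5, 4) -> finishes; pool += (0, 2) = (5, 6)
  J5 needs (2, 6) <= (5, 6) -> finishes; pool += (1, 3) = (6, 9)
  J1 needs (5, 9) <= (6, 9) -> finishes; pool += (0, 1) = (6, 10)


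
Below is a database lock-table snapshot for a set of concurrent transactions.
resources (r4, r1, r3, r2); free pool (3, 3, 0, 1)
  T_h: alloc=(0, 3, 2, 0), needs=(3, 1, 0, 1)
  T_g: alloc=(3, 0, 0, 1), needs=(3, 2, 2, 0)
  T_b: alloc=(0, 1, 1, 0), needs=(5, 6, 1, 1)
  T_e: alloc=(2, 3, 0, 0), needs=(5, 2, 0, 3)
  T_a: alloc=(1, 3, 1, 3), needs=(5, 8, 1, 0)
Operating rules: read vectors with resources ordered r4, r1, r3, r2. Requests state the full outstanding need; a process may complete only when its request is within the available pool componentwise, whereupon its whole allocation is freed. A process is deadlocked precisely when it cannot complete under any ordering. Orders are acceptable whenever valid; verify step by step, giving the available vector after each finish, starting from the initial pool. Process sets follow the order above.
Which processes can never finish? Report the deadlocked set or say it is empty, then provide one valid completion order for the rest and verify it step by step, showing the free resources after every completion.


The deadlocked set is T_e and T_a.
Key observation: after T_h, T_g, T_b the pool peaks at (6, 7, 3, 2), and each blocked process is short somewhere: T_e on r2; T_a on r1.
One completion order for the rest: T_h, T_g, T_b. Step-by-step check:
  pool = (3, 3, 0, 1)
  T_h: need (3, 1, 0, 1) fits (3, 3, 0, 1); releases (0, 3, 2, 0), pool now (3, 6, 2, 1)
  T_g: need (3, 2, 2, 0) fits (3, 6, 2, 1); releases (3, 0, 0, 1), pool now (6, 6, 2, 2)
  T_b: need (5, 6, 1, 1) fits (6, 6, 2, 2); releases (0, 1, 1, 0), pool now (6, 7, 3, 2)
The blocked processes can never fit:
  T_e still needs (5, 2, 0, 3) but only (6, 7, 3, 2) is free — short on r2
  T_a still needs (5, 8, 1, 0) but only (6, 7, 3, 2) is free — short on r1


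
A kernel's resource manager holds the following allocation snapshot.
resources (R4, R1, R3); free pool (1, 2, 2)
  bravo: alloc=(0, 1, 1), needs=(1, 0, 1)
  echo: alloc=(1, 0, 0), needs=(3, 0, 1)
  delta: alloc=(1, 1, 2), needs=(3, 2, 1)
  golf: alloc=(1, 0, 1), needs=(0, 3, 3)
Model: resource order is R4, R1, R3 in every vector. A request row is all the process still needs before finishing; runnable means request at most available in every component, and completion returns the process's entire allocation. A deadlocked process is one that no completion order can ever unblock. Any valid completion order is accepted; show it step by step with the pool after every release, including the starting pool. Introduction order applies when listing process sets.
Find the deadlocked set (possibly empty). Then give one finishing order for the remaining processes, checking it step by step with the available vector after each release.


Deadlocked: echo and delta.
Key observation: no order helps: past bravo, golf, the free pool tops out at (2, 3, 4), below what each blocked process needs in R4.
One completion order for the rest: bravo, golf. Step-by-step check:
  pool = (1, 2, 2)
  bravo: need (1, 0, 1) fits (1, 2, 2); releases (0, 1, 1), pool now (1, 3, 3)
  golf: need (0, 3, 3) fits (1, 3, 3); releases (1, 0, 1), pool now (2, 3, 4)
The blocked processes can never fit:
  blocked: echo wants (3, 0, 1), pool (2, 3, 4) — not enough R4
  blocked: delta wants (3, 2, 1), pool (2, 3, 4) — not enough R4


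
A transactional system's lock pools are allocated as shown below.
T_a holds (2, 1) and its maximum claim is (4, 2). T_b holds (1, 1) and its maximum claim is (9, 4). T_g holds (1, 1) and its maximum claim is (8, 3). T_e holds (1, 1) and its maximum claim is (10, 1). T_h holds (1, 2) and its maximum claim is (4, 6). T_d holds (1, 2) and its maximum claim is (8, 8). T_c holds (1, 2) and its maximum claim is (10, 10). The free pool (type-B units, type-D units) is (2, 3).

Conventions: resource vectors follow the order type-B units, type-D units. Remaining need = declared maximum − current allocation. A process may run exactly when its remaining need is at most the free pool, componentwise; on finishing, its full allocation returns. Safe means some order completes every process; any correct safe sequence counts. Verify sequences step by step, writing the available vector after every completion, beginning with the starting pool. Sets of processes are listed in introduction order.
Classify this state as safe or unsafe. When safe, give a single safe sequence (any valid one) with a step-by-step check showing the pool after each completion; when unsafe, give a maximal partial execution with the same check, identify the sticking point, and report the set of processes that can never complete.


The state is UNSAFE.
Key observation: after T_a, T_h complete, (5, 6) is the best the pool ever gets, yet each leftover process wants more type-B units.
A maximal execution: T_a, T_h — then nothing else fits. Verifying each step:
  pool = (2, 3)
  T_a: need (2, 1) fits (2, 3); releases (2, 1), pool now (4, 4)
  T_h: need (3, 4) fits (4, 4); releases (1, 2), pool now (5, 6)
  T_b still needs (8, 3) but only (5, 6) is free — short on type-B units
  T_g still needs (7, 2) but only (5, 6) is free — short on type-B units
  T_e still needs (9, 0) but only (5, 6) is free — short on type-B units
  T_d still needs (7, 6) but only (5, 6) is free — short on type-B units
  T_c still needs (9, 8) but only (5, 6) is free — short on type-B units and type-D units
Never able to finish: T_b, T_g, T_e, T_d and T_c.


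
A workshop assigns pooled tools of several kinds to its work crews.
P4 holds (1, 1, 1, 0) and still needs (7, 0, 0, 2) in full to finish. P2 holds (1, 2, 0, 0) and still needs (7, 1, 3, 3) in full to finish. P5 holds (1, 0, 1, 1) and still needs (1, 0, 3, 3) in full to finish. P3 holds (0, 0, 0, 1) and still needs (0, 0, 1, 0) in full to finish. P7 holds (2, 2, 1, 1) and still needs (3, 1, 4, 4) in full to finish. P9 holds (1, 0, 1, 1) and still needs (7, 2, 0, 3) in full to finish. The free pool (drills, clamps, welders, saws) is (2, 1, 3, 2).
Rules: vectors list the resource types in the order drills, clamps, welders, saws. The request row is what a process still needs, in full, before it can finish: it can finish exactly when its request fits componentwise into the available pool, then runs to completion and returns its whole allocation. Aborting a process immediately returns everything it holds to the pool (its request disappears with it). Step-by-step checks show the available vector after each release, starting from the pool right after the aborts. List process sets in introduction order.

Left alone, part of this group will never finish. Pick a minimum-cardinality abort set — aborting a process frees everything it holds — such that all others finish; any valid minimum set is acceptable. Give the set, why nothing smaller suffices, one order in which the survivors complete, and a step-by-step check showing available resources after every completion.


Minimum abort set: P4 and P9.
Key observation: the deadlocked P2 becomes finishable only because P4 and P9 released (2, 1, 2, 1); it completes at step 3 below.
Why nothing smaller works — every single abort fails: P4 alone leaves P2 blocked (short on drills); P2 alone leaves P4 blocked (short on drills); P5 alone leaves P4 blocked (short on drills); P3 alone leaves P4 blocked (short on drills); P7 alone leaves P4 blocked (short on drills); P9 alone leaves P4 blocked (short on drills).
The survivors complete as P5, P7, P2, P3. Verifying each step (starting from the post-abort pool):
  pool = (4, 2, 5, 3)
  P5 needs (1, 0, 3, 3) <= (4, 2, 5, 3) -> finishes; pool += (1, 0, 1, 1) = (5, 2, 6, 4)
  P7 needs (3, 1, 4, 4) <= (5, 2, 6, 4) -> finishes; pool += (2, 2, 1, 1) = (7, 4, 7, 5)
  P2 needs (7, 1, 3, 3) <= (7, 4, 7, 5) -> finishes; pool += (1, 2, 0, 0) = (8, 6, 7, 5)
  P3 needs (0, 0, 1, 0) <= (8, 6, 7, 5) -> finishes; pool += (0, 0, 0, 1) = (8, 6, 7, 6)


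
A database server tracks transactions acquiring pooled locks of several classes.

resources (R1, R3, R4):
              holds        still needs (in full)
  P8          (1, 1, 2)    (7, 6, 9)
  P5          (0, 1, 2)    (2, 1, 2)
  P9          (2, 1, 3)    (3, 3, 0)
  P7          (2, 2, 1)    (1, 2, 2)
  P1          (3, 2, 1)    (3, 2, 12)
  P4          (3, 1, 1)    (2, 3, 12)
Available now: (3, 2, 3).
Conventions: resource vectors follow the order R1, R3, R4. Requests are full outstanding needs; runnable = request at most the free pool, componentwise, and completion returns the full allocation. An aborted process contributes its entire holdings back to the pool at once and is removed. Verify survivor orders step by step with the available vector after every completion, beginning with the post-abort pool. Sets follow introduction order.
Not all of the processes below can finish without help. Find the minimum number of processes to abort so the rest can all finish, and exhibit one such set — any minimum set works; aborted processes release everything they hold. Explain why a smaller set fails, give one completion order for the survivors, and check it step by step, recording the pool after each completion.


Abort P1.
Key observation: the deadlocked P4 becomes finishable only because P1 released (3, 2, 1); it completes at step 5 below.
Why nothing smaller works: aborting no one leaves the state deadlocked as given.
The survivors complete as P9, P5, P7, P8, P4. Verifying each step (starting from the post-abort pool):
  pool = (6, 4, 4)
  P9: need (3, 3, 0) fits (6, 4, 4); releases (2, 1, 3), pool now (8, 5, 7)
  P5: need (2, 1, 2) fits (8, 5, 7); releases (0, 1, 2), pool now (8, 6, 9)
  P7: need (1, 2, 2) fits (8, 6, 9); releases (2, 2, 1), pool now (10, 8, 10)
  P8: need (7, 6, 9) fits (10, 8, 10); releases (1, 1, 2), pool now (11, 9, 12)
  P4: need (2, 3, 12) fits (11, 9, 12); releases (3, 1, 1), pool now (14, 10, 13)


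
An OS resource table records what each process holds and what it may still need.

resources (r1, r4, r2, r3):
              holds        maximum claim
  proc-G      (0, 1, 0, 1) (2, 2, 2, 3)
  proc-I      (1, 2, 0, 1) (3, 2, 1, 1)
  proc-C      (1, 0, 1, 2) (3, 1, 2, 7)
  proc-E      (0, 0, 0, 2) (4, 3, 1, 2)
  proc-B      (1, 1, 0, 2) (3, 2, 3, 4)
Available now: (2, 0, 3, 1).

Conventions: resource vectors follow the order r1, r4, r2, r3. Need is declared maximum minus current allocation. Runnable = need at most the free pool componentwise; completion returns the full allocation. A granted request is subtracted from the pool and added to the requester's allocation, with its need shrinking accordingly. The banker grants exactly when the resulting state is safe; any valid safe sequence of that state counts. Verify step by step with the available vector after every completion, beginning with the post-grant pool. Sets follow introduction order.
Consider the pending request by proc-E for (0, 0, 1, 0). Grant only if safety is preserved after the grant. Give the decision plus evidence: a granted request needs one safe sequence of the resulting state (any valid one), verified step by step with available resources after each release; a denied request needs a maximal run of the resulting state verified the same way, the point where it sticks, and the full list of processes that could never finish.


DENY. Granting would leave the state unsafe.
Key observation: after proc-I, proc-G the pool peaks at (3, 3, 2, 3), and each blocked process is short somewhere: proc-C on r3; proc-E on r1; proc-B on r2.
On the post-grant state, proc-I, proc-G is a maximal run — nothing extends it. Walking it through:
  pool = (2, 0, 2, 1)
  proc-I needs (2, 0, 1, 0) <= (2, 0, 2, 1) -> finishes; pool += (1, 2, 0, 1) = (3, 2, 2, 2)
  proc-G needs (2, 1, 2, 2) <= (3, 2, 2, 2) -> finishes; pool += (0, 1, 0, 1) = (3, 3, 2, 3)
  proc-C still needs (2, 1, 1, 5) but only (3, 3, 2, 3) is free — short on r3
  proc-E still needs (4, 3, 0, 0) but only (3, 3, 2, 3) is free — short on r1
  proc-B still needs (2, 1, 3, 2) but only (3, 3, 2, 3) is free — short on r2
Post-grant, the permanently blocked set is proc-C, proc-E and proc-B.


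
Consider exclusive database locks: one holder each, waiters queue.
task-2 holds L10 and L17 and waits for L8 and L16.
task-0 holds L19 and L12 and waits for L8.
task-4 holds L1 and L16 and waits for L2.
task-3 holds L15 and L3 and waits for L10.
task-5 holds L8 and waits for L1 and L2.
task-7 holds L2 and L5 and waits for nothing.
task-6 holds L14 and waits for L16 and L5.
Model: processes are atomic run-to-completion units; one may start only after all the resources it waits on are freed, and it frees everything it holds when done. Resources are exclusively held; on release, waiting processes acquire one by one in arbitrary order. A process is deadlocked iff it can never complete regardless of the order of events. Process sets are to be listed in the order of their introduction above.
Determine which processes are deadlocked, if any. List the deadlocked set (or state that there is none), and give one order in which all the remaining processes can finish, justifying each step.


Nothing here is deadlocked.
Key observation: all waits point, directly or indirectly, at processes that can finish, so nothing is permanently blocked.
A valid finishing order for the others: task-7, task-4, task-5, task-0, task-2, task-3, task-6.
Verifying each step:
  task-7: no waits; runs immediately, freeing L2 and L5
  task-4 waits on L2 — all released -> runs and releases L1 and L16
  task-5 waits on L1 and L2 — all released -> runs and releases L8
  task-0 waits on L8 — all released -> runs and releases L19 and L12
  task-2 waits on L8 and L16 — all released -> runs and releases L10 and L17
  task-3 waits on L10 — all released -> runs and releases L15 and L3
  task-6 waits on L16 and L5 — all released -> runs and releases L14
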